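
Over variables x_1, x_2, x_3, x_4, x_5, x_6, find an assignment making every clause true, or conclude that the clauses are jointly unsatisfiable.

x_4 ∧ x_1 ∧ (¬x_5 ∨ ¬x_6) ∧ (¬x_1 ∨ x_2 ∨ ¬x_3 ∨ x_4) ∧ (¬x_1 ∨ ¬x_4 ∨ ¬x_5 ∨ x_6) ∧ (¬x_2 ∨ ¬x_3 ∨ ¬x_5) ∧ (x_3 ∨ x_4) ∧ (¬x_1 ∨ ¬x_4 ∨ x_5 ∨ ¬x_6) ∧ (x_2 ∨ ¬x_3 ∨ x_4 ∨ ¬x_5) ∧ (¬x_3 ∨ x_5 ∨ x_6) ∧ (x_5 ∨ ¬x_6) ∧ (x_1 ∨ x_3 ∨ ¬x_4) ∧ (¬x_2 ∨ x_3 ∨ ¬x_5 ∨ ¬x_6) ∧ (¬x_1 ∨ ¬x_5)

Unit clause (x_4) forces x_4 = True.
Unit clause (x_1) forces x_1 = True.
In (¬x_1 ∨ ¬x_5) only ¬x_5 is left, so x_5 = False.
In (¬x_1 ∨ ¬x_4 ∨ x_5 ∨ ¬x_6) only ¬x_6 is left, so x_6 = False.
In (¬x_3 ∨ x_5 ∨ x_6) only ¬x_3 is left, so x_3 = False.
Set x_2 = False.
All clauses satisfied.

x_1: True, x_2: False, x_3: False, x_4: True, x_5: False, x_6: False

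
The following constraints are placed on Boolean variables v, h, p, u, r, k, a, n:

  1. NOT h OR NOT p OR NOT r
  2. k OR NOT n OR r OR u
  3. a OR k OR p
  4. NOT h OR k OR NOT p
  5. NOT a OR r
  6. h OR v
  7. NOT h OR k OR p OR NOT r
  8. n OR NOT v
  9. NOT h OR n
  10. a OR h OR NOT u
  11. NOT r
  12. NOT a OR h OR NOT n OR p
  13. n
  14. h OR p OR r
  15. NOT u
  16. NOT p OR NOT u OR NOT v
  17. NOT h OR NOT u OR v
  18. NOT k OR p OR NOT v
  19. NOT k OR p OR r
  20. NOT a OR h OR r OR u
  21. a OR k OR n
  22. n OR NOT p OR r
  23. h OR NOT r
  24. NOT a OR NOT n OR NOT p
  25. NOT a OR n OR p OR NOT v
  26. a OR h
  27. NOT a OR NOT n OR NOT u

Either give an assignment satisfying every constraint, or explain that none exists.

v: True; h: True; p: True; u: False; r: False; k: True; a: False; n: True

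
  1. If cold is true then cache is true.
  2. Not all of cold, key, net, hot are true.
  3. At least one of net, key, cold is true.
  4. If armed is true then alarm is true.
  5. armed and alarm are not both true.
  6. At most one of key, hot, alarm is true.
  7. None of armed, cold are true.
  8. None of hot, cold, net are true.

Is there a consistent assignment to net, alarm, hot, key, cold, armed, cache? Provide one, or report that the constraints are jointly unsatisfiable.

net: False, alarm: False, hot: False, key: True, cold: False, armed: False, cache: False

  (1) cold=F ⇒ cache: vacuous ✓
  (2) {cold, key, net, hot}: 1/4 true — not all ✓
  (3) {net, key, cold}: 1 true — at least one ✓
  (4) armed=F ⇒ alarm: vacuous ✓
  (5) armed=F, alarm=F — not both ✓
  (6) {key, hot, alarm}: 1 true — at most one ✓
  (7) {armed, cold}: 0 true — none ✓
  (8) {hot, cold, net}: 0 true — none ✓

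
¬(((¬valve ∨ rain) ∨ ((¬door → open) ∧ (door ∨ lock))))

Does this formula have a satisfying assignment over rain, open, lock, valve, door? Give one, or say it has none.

rain = False, open = True, lock = False, valve = True, door = False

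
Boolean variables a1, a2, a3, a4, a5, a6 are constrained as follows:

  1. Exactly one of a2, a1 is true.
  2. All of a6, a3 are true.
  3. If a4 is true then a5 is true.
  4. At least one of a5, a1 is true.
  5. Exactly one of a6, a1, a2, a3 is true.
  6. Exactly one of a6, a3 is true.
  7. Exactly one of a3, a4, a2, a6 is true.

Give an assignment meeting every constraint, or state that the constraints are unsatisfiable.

UNSATISFIABLE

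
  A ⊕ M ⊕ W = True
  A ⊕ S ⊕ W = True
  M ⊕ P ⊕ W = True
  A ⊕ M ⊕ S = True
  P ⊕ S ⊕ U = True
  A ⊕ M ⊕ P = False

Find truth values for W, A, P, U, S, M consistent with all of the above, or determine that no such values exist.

W: False, A: True, P: True, U: False, S: False, M: False

A ⊕ M ⊕ W = T ⊕ F ⊕ F = True ✓
A ⊕ S ⊕ W = T ⊕ F ⊕ F = True ✓
M ⊕ P ⊕ W = F ⊕ T ⊕ F = True ✓
A ⊕ M ⊕ S = T ⊕ F ⊕ F = True ✓
P ⊕ S ⊕ U = T ⊕ F ⊕ F = True ✓
A ⊕ M ⊕ P = T ⊕ F ⊕ T = False ✓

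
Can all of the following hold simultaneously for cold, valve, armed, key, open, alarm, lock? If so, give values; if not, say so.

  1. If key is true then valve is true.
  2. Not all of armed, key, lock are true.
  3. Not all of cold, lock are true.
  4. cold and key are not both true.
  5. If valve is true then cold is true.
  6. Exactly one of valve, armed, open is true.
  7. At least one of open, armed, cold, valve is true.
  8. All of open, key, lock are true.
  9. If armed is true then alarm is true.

UNSATISFIABLE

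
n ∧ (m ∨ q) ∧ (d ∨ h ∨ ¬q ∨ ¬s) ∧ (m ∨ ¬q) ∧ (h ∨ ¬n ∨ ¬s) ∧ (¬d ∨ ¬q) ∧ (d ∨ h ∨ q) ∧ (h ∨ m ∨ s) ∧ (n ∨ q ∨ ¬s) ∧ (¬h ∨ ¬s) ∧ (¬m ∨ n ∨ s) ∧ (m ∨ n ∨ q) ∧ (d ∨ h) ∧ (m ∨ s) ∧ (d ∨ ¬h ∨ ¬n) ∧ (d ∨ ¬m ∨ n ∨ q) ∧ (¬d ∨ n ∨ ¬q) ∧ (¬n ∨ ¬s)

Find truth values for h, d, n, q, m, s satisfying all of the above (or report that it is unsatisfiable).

h = False, d = True, n = True, q = False, m = True, s = False

Unit clause (n) forces n = True.
In (¬n ∨ ¬s) only ¬s is left, so s = False.
In (m ∨ s) only m is left, so m = True.
Set h = False.
  then (d ∨ h) forces d = True.
  then (¬d ∨ ¬q) forces q = False.
All clauses satisfied.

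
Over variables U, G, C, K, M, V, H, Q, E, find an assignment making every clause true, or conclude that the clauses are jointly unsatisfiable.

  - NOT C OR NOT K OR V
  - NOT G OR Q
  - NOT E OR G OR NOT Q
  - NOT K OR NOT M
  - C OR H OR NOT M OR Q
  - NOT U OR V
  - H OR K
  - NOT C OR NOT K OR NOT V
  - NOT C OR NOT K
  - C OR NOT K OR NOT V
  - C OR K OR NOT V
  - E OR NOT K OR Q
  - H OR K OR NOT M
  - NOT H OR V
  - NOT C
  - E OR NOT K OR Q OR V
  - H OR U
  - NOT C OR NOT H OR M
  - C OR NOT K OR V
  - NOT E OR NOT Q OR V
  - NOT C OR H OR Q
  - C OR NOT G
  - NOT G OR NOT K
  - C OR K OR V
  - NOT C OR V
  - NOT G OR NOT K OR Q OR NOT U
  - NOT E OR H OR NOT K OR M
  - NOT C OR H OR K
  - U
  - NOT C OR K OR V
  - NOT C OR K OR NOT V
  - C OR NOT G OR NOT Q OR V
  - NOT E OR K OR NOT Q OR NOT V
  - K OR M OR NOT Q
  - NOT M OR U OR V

Unsatisfiable — no assignment works.

Case U = True:
  (NOT U OR V) forces V = True.
  (NOT C) forces C = False.
  (C OR NOT K OR NOT V) forces K = False.
  Clause (C OR K OR NOT V) is falsified — contradiction.
Case U = False:
  Clause (U) is falsified — contradiction.
Both cases fail, so the formula is unsatisfiable.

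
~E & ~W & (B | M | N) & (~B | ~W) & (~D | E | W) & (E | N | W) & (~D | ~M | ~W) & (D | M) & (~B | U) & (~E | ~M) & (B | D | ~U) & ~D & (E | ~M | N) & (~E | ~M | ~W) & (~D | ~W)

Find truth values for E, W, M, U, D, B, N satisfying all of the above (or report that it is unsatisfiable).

E: False, W: False, M: True, U: True, D: False, B: True, N: True

Unit clause (~E) forces E = False.
Unit clause (~W) forces W = False.
In (~D | E | W) only ~D is left, so D = False.
In (E | N | W) only N is left, so N = True.
In (D | M) only M is left, so M = True.
Set U = True.
  then (B | D | ~U) forces B = True.
All clauses satisfied.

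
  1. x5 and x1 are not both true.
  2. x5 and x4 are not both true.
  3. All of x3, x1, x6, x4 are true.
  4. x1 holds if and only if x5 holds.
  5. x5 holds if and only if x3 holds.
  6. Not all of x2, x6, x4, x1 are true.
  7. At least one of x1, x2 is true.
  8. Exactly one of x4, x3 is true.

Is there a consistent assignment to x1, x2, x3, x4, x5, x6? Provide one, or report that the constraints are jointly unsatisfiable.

Case x1 = True:
  (1) with x1=T forces x5 = False.
  Constraint (4) is violated (x1=T, x5=F) — contradiction.
Case x1 = False:
  Constraint (3) is violated (x1=F) — contradiction.
Both cases fail — unsatisfiable.

Unsatisfiable — no assignment works.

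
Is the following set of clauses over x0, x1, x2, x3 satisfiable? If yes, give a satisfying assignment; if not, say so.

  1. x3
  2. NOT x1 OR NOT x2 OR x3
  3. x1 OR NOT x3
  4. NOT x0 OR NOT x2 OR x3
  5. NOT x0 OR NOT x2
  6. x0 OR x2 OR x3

Unit clause (x3) forces x3 = True.
In (x1 OR NOT x3) only x1 is left, so x1 = True.
Set x0 = True.
  then (NOT x0 OR NOT x2) forces x2 = False.
Check each clause:
  (x3): x3 holds.
  (NOT x1 OR NOT x2 OR x3): NOT x2 holds.
  (x1 OR NOT x3): x1 holds.
  (NOT x0 OR NOT x2 OR x3): NOT x2 holds.
  (NOT x0 OR NOT x2): NOT x2 holds.
  (x0 OR x2 OR x3): x0 holds.
All clauses satisfied.

x0: True, x1: True, x2: False, x3: True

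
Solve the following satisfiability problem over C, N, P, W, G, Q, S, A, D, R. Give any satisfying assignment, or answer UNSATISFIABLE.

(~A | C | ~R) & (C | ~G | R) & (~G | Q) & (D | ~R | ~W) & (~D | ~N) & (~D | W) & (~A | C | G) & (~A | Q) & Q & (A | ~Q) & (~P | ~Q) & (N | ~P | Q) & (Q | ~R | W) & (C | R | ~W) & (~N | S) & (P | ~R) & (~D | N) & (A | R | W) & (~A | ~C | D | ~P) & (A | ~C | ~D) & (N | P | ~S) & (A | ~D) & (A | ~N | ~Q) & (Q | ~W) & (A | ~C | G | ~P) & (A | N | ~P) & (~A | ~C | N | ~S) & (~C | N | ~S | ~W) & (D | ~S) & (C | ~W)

C = True, N = False, P = False, W = True, G = False, Q = True, S = False, A = True, D = False, R = False

Unit clause (Q) forces Q = True.
In (A | ~Q) only A is left, so A = True.
In (~P | ~Q) only ~P is left, so P = False.
In (P | ~R) only ~R is left, so R = False.
Try C = False:
  (C | ~G | R) forces G = False.
  clause (~A | C | G) is falsified — backtrack.
So C = True.
Try N = True:
  (~D | ~N) forces D = False.
  (~N | S) forces S = True.
  clause (D | ~S) is falsified — backtrack.
So N = False.
  then (~D | N) forces D = False.
  then (N | P | ~S) forces S = False.
Set W = True.
Set G = False.
All clauses satisfied.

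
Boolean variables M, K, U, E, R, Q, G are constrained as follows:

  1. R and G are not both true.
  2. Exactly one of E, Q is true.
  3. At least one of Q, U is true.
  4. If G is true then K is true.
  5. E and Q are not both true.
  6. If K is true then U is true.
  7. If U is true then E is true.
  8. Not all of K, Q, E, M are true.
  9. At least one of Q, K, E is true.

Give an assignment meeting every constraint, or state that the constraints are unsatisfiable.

M = True; K = True; U = True; E = True; R = True; Q = False; G = False

  (1) R=T, G=F — not both ✓
  (2) {E, Q}: 1 true — exactly one ✓
  (3) {Q, U}: 1 true — at least one ✓
  (4) G=F ⇒ K: vacuous ✓
  (5) E=T, Q=F — not both ✓
  (6) K=T ⇒ U: T ✓
  (7) U=T ⇒ E: T ✓
  (8) {K, Q, E, M}: 3/4 true — not all ✓
  (9) {Q, K, E}: 2 true — at least one ✓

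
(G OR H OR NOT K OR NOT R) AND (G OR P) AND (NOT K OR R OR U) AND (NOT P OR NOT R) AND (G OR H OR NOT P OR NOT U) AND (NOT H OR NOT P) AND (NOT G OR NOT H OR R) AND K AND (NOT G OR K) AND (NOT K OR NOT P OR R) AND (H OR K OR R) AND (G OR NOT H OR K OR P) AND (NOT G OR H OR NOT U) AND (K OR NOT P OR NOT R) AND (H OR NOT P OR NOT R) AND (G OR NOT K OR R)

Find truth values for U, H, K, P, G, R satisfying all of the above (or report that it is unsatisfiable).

U = True, H = True, K = True, P = False, G = True, R = True

Unit clause (K) forces K = True.
Set U = True.
Try H = False:
  (NOT G OR H OR NOT U) forces G = False.
  (G OR H OR NOT K OR NOT R) forces R = False.
  clause (G OR NOT K OR R) is falsified — backtrack.
So H = True.
  then (NOT H OR NOT P) forces P = False.
  then (G OR P) forces G = True.
  then (NOT G OR NOT H OR R) forces R = True.
All clauses satisfied.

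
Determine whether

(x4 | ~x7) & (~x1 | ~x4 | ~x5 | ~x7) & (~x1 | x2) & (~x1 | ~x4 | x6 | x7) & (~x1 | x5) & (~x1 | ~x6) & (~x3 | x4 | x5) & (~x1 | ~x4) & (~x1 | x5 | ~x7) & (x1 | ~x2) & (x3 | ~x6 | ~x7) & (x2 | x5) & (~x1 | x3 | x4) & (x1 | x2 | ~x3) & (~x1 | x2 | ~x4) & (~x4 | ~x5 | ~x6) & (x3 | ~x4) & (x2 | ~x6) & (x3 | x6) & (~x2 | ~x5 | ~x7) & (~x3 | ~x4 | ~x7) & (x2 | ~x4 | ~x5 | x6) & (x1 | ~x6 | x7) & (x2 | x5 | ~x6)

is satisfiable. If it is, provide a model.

Set x1 = True.
  then (~x1 | x2) forces x2 = True.
  then (~x1 | x5) forces x5 = True.
  then (~x1 | ~x6) forces x6 = False.
  then (~x1 | ~x4) forces x4 = False.
  then (~x1 | x3 | x4) forces x3 = True.
  then (~x2 | ~x5 | ~x7) forces x7 = False.
All clauses satisfied.

x1: True; x2: True; x3: True; x4: False; x5: True; x6: False; x7: False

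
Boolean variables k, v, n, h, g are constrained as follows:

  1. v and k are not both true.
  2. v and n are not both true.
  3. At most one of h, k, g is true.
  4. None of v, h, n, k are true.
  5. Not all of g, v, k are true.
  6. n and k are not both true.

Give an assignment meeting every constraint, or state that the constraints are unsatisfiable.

k=F, v=F, n=F, h=F, g=T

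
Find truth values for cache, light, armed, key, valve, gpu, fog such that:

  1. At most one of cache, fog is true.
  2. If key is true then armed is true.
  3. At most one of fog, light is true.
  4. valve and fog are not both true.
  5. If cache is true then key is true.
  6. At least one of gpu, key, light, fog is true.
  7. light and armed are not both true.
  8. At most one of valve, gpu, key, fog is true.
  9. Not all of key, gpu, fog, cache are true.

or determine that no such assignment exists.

cache = False, light = False, armed = True, key = False, valve = False, gpu = False, fog = True

  (1) {cache, fog}: 1 true — at most one ✓
  (2) key=F ⇒ armed: vacuous ✓
  (3) {fog, light}: 1 true — at most one ✓
  (4) valve=F, fog=T — not both ✓
  (5) cache=F ⇒ key: vacuous ✓
  (6) {gpu, key, light, fog}: 1 true — at least one ✓
  (7) light=F, armed=T — not both ✓
  (8) {valve, gpu, key, fog}: 1 true — at most one ✓
  (9) {key, gpu, fog, cache}: 1/4 true — not all ✓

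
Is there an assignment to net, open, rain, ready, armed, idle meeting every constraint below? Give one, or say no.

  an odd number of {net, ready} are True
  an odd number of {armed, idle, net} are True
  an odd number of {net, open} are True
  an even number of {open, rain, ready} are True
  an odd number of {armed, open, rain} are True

net = False; open = True; rain = False; ready = True; armed = False; idle = True

{net, ready}: 1 true → odd ✓
{armed, idle, net}: 1 true → odd ✓
{net, open}: 1 true → odd ✓
{open, rain, ready}: 2 true → even ✓
{armed, open, rain}: 1 true → odd ✓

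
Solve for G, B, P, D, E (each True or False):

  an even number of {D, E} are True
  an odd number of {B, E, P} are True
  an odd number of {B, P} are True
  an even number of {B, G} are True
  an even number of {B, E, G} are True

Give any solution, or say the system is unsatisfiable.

G: True; B: True; P: False; D: False; E: False

{D, E}: 0 true → even ✓
{B, E, P}: 1 true → odd ✓
{B, P}: 1 true → odd ✓
{B, G}: 2 true → even ✓
{B, E, G}: 2 true → even ✓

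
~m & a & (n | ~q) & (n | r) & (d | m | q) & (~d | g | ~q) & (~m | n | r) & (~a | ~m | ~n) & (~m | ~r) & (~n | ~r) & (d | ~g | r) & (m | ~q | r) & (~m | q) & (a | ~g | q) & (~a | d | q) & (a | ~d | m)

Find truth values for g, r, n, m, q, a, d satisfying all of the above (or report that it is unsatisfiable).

g: False; r: False; n: True; m: False; q: False; a: True; d: True

Unit clause (~m) forces m = False.
Unit clause (a) forces a = True.
Set g = False.
Set r = False.
  then (n | r) forces n = True.
  then (m | ~q | r) forces q = False.
  then (~a | d | q) forces d = True.
All clauses satisfied.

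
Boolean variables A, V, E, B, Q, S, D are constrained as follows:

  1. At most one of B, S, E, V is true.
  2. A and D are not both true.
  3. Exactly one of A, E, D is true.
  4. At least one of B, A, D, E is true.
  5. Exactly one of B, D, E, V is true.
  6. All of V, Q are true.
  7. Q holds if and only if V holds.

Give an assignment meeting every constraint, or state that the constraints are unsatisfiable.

A = True, V = True, E = False, B = False, Q = True, S = False, D = False

  (1) {B, S, E, V}: 1 true — at most one ✓
  (2) A=T, D=F — not both ✓
  (3) {A, E, D}: 1 true — exactly one ✓
  (4) {B, A, D, E}: 1 true — at least one ✓
  (5) {B, D, E, V}: 1 true — exactly one ✓
  (6) {V, Q}: all 2 true ✓
  (7) Q=T, V=T — same ✓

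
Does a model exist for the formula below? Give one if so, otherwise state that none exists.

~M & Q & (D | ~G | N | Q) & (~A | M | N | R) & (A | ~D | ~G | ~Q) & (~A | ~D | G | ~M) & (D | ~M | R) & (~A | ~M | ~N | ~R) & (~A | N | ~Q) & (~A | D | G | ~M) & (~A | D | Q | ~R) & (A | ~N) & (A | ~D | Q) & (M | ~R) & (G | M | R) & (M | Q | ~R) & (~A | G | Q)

M=F; A=F; R=F; Q=T; G=T; N=F; D=F

Unit clause (~M) forces M = False.
Unit clause (Q) forces Q = True.
In (M | ~R) only ~R is left, so R = False.
In (G | M | R) only G is left, so G = True.
Set A = False.
  then (A | ~D | ~G | ~Q) forces D = False.
  then (A | ~N) forces N = False.
All clauses satisfied.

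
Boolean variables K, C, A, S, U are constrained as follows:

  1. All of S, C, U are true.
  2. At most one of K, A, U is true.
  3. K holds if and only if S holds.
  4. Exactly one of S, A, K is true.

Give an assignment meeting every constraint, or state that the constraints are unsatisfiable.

No satisfying assignment exists.

Case K = True:
  (1) forces S = True.
  Constraint (4) is violated (S=T, K=T) — contradiction.
Case K = False:
  (1) forces S = True.
  Constraint (3) is violated (K=F, S=T) — contradiction.
Both cases fail — unsatisfiable.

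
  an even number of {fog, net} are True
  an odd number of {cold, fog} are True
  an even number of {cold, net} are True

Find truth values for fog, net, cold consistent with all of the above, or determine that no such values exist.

Unsatisfiable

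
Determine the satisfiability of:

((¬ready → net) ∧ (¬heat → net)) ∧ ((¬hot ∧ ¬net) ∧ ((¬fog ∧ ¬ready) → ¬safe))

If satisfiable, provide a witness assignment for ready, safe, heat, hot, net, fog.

ready = True, safe = True, heat = True, hot = False, net = False, fog = True

  (¬ready → net) ∧ (¬heat → net) = True
    ¬ready → net = True
      ¬ready = False
    ¬heat → net = True
      ¬heat = False
  (¬hot ∧ ¬net) ∧ ((¬fog ∧ ¬ready) → ¬safe) = True
    ¬hot ∧ ¬net = True
      ¬hot = True
      ¬net = True
    (¬fog ∧ ¬ready) → ¬safe = True
      ¬fog ∧ ¬ready = False
        ¬fog = False
        ¬ready = False
      ¬safe = False
Both conjuncts True, so the formula holds.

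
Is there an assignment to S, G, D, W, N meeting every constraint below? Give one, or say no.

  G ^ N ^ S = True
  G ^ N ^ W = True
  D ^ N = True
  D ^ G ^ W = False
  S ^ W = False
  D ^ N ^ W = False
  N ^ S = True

S = True; G = False; D = True; W = True; N = False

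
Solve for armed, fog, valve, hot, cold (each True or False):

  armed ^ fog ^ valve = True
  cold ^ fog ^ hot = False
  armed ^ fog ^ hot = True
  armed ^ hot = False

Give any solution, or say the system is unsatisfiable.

armed=T; fog=T; valve=T; hot=T; cold=F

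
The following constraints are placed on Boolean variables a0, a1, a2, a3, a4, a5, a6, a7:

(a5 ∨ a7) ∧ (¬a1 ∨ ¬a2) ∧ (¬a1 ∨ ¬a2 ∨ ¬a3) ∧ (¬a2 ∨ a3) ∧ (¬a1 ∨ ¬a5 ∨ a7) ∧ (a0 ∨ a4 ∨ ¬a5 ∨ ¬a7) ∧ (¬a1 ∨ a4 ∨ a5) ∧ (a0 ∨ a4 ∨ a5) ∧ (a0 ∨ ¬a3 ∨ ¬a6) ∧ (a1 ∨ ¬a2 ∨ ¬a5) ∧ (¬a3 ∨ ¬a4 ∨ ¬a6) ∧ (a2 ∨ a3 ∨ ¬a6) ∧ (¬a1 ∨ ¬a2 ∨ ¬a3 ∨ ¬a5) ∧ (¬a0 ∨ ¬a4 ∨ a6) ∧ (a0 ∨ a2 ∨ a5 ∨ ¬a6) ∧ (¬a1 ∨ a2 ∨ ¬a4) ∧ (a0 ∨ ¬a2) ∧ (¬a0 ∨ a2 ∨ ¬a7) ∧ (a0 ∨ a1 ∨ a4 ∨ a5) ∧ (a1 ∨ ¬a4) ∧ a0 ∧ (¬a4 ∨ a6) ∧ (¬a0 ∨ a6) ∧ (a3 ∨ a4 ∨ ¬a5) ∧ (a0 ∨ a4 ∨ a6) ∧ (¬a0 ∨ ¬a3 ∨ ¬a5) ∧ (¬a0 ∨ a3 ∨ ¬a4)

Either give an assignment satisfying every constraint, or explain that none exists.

a0=T; a1=F; a2=T; a3=T; a4=F; a5=F; a6=T; a7=T

Unit clause (a0) forces a0 = True.
In (¬a0 ∨ a6) only a6 is left, so a6 = True.
Try a1 = True:
  (¬a1 ∨ ¬a2) forces a2 = False.
  (a2 ∨ a3 ∨ ¬a6) forces a3 = True.
  (¬a3 ∨ ¬a4 ∨ ¬a6) forces a4 = False.
  (¬a1 ∨ a4 ∨ a5) forces a5 = True.
  clause (¬a0 ∨ ¬a3 ∨ ¬a5) is falsified — backtrack.
So a1 = False.
  then (a1 ∨ ¬a4) forces a4 = False.
Set a2 = True.
  then (¬a2 ∨ a3) forces a3 = True.
  then (a1 ∨ ¬a2 ∨ ¬a5) forces a5 = False.
  then (a5 ∨ a7) forces a7 = True.
All clauses satisfied.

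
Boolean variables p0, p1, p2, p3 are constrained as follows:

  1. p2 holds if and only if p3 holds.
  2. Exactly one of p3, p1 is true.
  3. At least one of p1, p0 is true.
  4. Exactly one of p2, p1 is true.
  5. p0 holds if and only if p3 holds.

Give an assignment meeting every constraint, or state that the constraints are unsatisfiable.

p0 = False, p1 = True, p2 = False, p3 = False

  (1) p2=F, p3=F — same ✓
  (2) {p3, p1}: 1 true — exactly one ✓
  (3) {p1, p0}: 1 true — at least one ✓
  (4) {p2, p1}: 1 true — exactly one ✓
  (5) p0=F, p3=F — same ✓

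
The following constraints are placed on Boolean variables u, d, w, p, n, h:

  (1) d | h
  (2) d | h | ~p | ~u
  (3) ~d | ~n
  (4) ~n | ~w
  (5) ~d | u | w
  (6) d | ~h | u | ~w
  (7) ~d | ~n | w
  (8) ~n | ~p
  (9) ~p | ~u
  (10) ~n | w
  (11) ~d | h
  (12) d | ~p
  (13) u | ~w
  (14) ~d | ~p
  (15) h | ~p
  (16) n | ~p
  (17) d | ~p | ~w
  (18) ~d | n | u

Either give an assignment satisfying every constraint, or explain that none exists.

Set u = False.
  then (u | ~w) forces w = False.
  then (~d | u | w) forces d = False.
  then (~n | w) forces n = False.
  then (d | ~p) forces p = False.
  then (d | h) forces h = True.
All clauses satisfied.

u = False, d = False, w = False, p = False, n = False, h = True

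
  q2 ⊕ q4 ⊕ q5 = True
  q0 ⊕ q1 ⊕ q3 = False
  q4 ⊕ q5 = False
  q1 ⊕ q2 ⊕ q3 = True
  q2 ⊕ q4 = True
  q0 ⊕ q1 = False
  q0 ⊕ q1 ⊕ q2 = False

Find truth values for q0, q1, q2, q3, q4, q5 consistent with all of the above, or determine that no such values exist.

The formula is unsatisfiable.

Adding constraints 1, 3, 6, 7 mod 2: every variable appears an even number of times on the left, so the left side is 0.
But the right sides sum to 1 (mod 2). 0 ≠ 1 — the system is inconsistent.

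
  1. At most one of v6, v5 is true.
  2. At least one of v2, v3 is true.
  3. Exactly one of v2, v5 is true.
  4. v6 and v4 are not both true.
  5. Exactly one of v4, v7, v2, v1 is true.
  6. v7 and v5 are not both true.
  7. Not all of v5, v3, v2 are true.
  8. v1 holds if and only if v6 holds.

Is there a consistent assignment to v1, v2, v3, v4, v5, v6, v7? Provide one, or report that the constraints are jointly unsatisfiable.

v1: False; v2: True; v3: False; v4: False; v5: False; v6: False; v7: False

  (1) {v6, v5}: 0 true — at most one ✓
  (2) {v2, v3}: 1 true — at least one ✓
  (3) {v2, v5}: 1 true — exactly one ✓
  (4) v6=F, v4=F — not both ✓
  (5) {v4, v7, v2, v1}: 1 true — exactly one ✓
  (6) v7=F, v5=F — not both ✓
  (7) {v5, v3, v2}: 1/3 true — not all ✓
  (8) v1=F, v6=F — same ✓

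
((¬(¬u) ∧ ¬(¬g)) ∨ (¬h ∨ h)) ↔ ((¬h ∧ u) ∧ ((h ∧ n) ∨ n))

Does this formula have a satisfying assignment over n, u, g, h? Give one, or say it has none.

n=T; u=T; g=T; h=F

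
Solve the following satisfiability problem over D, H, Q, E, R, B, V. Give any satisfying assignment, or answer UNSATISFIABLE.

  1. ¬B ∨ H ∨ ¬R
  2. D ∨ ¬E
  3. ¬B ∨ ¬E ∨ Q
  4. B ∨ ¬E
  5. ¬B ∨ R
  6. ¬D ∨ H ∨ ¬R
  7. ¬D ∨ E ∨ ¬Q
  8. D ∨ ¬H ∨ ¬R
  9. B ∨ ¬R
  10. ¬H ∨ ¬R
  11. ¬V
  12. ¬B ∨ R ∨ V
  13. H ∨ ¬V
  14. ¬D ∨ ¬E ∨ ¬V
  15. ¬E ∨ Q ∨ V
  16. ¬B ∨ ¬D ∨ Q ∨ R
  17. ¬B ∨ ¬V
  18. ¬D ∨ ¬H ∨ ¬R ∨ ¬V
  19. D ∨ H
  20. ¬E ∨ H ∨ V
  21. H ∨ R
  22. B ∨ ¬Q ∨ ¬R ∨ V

Unit clause (¬V) forces V = False.
Set D = False.
  then (D ∨ ¬E) forces E = False.
  then (D ∨ H) forces H = True.
  then (D ∨ ¬H ∨ ¬R) forces R = False.
  then (¬B ∨ R ∨ V) forces B = False.
Set Q = True.
All clauses satisfied.

D=F, H=T, Q=T, E=F, R=F, B=F, V=F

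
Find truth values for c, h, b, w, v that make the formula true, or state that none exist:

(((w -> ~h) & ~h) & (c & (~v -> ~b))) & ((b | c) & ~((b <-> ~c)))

c=T, h=F, b=T, w=F, v=T

  ((w -> ~h) & ~h) & (c & (~v -> ~b)) = True
    (w -> ~h) & ~h = True
      w -> ~h = True
        ~h = True
      ~h = True
    c & (~v -> ~b) = True
      ~v -> ~b = True
        ~v = False
        ~b = False
  (b | c) & ~((b <-> ~c)) = True
    b | c = True
    ~((b <-> ~c)) = True
      b <-> ~c = False
        ~c = False
Both conjuncts True, so the formula holds.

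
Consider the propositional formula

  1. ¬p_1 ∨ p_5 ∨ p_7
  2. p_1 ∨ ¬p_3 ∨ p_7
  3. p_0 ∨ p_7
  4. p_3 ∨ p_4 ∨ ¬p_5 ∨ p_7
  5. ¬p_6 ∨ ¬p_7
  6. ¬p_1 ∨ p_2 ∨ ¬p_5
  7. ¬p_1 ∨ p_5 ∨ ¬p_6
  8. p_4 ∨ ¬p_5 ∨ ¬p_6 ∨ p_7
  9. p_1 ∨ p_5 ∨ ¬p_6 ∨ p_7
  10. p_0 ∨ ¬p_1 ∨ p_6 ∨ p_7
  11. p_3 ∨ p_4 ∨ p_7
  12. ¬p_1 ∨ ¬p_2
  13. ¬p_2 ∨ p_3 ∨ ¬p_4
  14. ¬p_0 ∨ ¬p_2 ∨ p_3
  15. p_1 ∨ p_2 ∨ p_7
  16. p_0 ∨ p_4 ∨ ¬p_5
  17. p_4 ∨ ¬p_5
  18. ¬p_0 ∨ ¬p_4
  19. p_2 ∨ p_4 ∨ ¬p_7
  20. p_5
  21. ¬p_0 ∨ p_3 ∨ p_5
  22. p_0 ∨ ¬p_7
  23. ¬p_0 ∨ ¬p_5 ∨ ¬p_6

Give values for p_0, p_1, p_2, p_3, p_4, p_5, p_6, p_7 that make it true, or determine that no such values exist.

The formula is unsatisfiable.

Case p_0 = True:
  (¬p_0 ∨ ¬p_4) forces p_4 = False.
  (p_4 ∨ ¬p_5) forces p_5 = False.
  Clause (p_5) is falsified — contradiction.
Case p_0 = False:
  (p_0 ∨ p_7) forces p_7 = True.
  Clause (p_0 ∨ ¬p_7) is falsified — contradiction.
Both cases fail, so the formula is unsatisfiable.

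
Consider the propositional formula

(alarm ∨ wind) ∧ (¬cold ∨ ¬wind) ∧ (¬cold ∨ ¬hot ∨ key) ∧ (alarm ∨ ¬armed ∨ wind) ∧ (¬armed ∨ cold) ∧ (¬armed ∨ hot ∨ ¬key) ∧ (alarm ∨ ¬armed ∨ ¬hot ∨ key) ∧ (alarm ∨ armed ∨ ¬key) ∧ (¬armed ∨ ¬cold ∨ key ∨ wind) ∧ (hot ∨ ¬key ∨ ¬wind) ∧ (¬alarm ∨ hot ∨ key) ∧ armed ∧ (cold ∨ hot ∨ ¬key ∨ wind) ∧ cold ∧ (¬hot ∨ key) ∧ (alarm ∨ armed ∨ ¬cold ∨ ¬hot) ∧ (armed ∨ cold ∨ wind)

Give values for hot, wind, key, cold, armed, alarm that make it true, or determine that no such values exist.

hot=T, wind=F, key=T, cold=T, armed=T, alarm=T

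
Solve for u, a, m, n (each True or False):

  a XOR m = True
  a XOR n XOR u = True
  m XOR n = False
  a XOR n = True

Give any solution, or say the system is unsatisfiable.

u=F, a=T, m=F, n=F

a XOR m = T XOR F = True ✓
a XOR n XOR u = T XOR F XOR F = True ✓
m XOR n = F XOR F = False ✓
a XOR n = T XOR F = True ✓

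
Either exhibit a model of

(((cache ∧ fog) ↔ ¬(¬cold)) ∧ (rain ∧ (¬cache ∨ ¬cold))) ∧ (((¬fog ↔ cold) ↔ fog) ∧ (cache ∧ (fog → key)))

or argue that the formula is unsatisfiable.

key = False, cold = False, rain = True, fog = False, cache = True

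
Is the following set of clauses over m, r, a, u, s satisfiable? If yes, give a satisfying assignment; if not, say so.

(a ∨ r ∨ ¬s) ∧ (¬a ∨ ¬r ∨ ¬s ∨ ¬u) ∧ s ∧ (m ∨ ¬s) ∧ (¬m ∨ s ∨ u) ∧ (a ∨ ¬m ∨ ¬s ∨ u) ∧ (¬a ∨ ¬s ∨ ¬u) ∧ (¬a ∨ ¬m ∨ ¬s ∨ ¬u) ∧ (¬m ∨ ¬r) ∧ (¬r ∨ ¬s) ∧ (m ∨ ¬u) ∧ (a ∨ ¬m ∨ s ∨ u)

m = True, r = False, a = True, u = False, s = True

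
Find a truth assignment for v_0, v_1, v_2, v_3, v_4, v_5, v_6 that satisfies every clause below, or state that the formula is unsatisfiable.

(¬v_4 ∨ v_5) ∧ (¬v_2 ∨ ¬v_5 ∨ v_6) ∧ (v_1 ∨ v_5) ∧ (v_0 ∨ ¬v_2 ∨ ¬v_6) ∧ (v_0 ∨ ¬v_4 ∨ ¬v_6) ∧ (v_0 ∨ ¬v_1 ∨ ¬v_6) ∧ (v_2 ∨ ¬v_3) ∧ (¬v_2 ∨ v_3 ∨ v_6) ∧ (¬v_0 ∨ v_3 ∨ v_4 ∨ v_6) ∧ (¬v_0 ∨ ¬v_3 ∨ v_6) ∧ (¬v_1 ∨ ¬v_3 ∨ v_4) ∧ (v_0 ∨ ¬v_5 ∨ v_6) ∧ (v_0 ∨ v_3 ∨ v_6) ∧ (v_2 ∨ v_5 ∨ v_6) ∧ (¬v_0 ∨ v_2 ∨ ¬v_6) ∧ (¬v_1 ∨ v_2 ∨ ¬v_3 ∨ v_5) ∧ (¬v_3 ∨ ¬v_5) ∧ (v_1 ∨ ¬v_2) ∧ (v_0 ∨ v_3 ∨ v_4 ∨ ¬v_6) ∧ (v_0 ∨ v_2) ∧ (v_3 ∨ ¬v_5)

v_0: True; v_1: True; v_2: True; v_3: False; v_4: False; v_5: False; v_6: True

Set v_0 = True.
Try v_1 = False:
  (v_1 ∨ v_5) forces v_5 = True.
  (¬v_3 ∨ ¬v_5) forces v_3 = False.
  clause (v_3 ∨ ¬v_5) is falsified — backtrack.
So v_1 = True.
Set v_2 = True.
Try v_3 = True:
  (¬v_0 ∨ ¬v_3 ∨ v_6) forces v_6 = True.
  (¬v_1 ∨ ¬v_3 ∨ v_4) forces v_4 = True.
  (¬v_4 ∨ v_5) forces v_5 = True.
  clause (¬v_3 ∨ ¬v_5) is falsified — backtrack.
So v_3 = False.
  then (¬v_2 ∨ v_3 ∨ v_6) forces v_6 = True.
  then (v_3 ∨ ¬v_5) forces v_5 = False.
  then (¬v_4 ∨ v_5) forces v_4 = False.
All clauses satisfied.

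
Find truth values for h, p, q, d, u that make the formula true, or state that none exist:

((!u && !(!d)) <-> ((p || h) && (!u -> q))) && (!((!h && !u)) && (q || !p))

h = False; p = False; q = True; d = True; u = True

  (!u && !(!d)) <-> ((p || h) && (!u -> q)) = True
    !u && !(!d) = False
      !u = False
      !(!d) = True
        !d = False
    (p || h) && (!u -> q) = False
      p || h = False
      !u -> q = True
        !u = False
  !((!h && !u)) && (q || !p) = True
    !((!h && !u)) = True
      !h && !u = False
        !h = True
        !u = False
    q || !p = True
      !p = True
Both conjuncts True, so the formula holds.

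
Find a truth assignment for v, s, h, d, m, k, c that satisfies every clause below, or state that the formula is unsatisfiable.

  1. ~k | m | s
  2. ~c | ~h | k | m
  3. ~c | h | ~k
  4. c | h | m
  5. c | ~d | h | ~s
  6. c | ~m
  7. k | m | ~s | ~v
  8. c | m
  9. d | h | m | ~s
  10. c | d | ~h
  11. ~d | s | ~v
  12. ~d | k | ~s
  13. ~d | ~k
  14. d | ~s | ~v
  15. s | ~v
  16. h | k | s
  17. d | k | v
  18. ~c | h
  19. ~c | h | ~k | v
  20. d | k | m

Set v = False.
Set s = True.
Try h = False:
  (~c | h) forces c = False.
  (c | h | m) forces m = True.
  clause (c | ~m) is falsified — backtrack.
So h = True.
Set d = False.
  then (c | d | ~h) forces c = True.
  then (d | k | v) forces k = True.
Set m = True.
All clauses satisfied.

v = False, s = True, h = True, d = False, m = True, k = True, c = True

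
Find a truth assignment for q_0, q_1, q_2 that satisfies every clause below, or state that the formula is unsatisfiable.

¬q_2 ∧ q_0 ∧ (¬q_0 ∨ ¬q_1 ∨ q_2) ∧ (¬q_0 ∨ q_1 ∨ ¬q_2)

q_0=T, q_1=F, q_2=F

Unit clause (¬q_2) forces q_2 = False.
Unit clause (q_0) forces q_0 = True.
In (¬q_0 ∨ ¬q_1 ∨ q_2) only ¬q_1 is left, so q_1 = False.
Check each clause:
  (¬q_2): ¬q_2 holds.
  (q_0): q_0 holds.
  (¬q_0 ∨ ¬q_1 ∨ q_2): ¬q_1 holds.
  (¬q_0 ∨ q_1 ∨ ¬q_2): ¬q_2 holds.
All clauses satisfied.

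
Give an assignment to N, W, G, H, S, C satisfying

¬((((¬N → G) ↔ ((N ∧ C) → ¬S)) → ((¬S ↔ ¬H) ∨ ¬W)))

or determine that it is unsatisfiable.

N = True, W = True, G = False, H = True, S = False, C = False

  ¬((((¬N → G) ↔ ((N ∧ C) → ¬S)) → ((¬S ↔ ¬H) ∨ ¬W))) = True
    ((¬N → G) ↔ ((N ∧ C) → ¬S)) → ((¬S ↔ ¬H) ∨ ¬W) = False
      (¬N → G) ↔ ((N ∧ C) → ¬S) = True
        ¬N → G = True
          ¬N = False
        (N ∧ C) → ¬S = True
          N ∧ C = False
          ¬S = True
      (¬S ↔ ¬H) ∨ ¬W = False
        ¬S ↔ ¬H = False
          ¬S = True
          ¬H = False
        ¬W = False
The formula evaluates to True.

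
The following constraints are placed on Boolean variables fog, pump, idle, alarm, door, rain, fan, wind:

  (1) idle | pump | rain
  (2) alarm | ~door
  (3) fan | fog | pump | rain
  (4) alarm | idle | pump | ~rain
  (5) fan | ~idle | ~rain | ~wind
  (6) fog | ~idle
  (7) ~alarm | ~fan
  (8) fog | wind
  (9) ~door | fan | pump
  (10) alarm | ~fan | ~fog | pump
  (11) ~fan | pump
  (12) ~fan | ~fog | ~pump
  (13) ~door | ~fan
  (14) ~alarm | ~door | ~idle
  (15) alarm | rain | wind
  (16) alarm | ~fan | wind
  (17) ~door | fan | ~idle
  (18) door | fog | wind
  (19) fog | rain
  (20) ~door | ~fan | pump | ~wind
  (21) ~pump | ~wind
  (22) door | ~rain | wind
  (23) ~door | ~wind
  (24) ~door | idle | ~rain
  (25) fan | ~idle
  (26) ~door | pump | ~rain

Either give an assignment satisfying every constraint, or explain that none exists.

Set fog = True.
Set pump = True.
  then (~fan | ~fog | ~pump) forces fan = False.
  then (~pump | ~wind) forces wind = False.
  then (fan | ~idle) forces idle = False.
Try alarm = False:
  (alarm | ~door) forces door = False.
  (alarm | rain | wind) forces rain = True.
  clause (door | ~rain | wind) is falsified — backtrack.
So alarm = True.
Set door = False.
  then (door | ~rain | wind) forces rain = False.
All clauses satisfied.

fog = True, pump = True, idle = False, alarm = True, door = False, rain = False, fan = False, wind = False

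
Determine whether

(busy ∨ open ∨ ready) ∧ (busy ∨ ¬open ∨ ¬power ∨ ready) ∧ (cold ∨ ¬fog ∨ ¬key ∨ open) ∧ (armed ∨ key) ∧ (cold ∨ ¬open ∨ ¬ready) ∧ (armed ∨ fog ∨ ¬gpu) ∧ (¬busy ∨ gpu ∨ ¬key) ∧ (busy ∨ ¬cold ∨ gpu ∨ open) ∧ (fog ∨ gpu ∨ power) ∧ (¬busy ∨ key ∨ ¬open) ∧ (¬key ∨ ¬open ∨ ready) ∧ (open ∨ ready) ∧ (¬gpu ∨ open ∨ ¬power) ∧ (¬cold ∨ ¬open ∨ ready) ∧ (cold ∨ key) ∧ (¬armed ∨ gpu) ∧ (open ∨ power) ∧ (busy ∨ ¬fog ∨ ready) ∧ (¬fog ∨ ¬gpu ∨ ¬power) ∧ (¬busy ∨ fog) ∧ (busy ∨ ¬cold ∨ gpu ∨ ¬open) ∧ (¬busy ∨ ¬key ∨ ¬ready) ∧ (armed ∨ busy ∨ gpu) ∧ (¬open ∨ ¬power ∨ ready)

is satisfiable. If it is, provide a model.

open=T, busy=F, power=T, fog=F, cold=T, ready=T, gpu=T, key=T, armed=T

Set open = True.
Try busy = True:
  (¬busy ∨ key ∨ ¬open) forces key = True.
  (¬busy ∨ gpu ∨ ¬key) forces gpu = True.
  (¬key ∨ ¬open ∨ ready) forces ready = True.
  clause (¬busy ∨ ¬key ∨ ¬ready) is falsified — backtrack.
So busy = False.
Set power = True.
  then (busy ∨ ¬open ∨ ¬power ∨ ready) forces ready = True.
  then (cold ∨ ¬open ∨ ¬ready) forces cold = True.
  then (busy ∨ ¬cold ∨ gpu ∨ ¬open) forces gpu = True.
  then (¬fog ∨ ¬gpu ∨ ¬power) forces fog = False.
  then (armed ∨ fog ∨ ¬gpu) forces armed = True.
Set key = True.
All clauses satisfied.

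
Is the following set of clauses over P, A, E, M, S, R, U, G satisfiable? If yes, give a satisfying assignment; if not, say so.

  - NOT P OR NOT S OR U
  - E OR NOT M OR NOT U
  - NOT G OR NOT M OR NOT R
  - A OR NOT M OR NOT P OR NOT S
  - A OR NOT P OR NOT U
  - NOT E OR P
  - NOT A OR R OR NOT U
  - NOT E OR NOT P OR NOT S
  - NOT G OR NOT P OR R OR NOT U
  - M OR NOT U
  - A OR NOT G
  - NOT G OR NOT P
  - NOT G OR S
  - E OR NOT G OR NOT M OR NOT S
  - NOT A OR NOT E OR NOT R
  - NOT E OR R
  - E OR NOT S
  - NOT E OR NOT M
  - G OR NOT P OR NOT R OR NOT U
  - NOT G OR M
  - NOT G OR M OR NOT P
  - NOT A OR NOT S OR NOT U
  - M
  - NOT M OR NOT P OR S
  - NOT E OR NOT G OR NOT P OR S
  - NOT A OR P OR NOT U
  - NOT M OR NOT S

P = False, A = True, E = False, M = True, S = False, R = True, U = False, G = False

Unit clause (M) forces M = True.
In (NOT M OR NOT S) only NOT S is left, so S = False.
In (NOT G OR S) only NOT G is left, so G = False.
In (NOT E OR NOT M) only NOT E is left, so E = False.
In (NOT M OR NOT P OR S) only NOT P is left, so P = False.
In (E OR NOT M OR NOT U) only NOT U is left, so U = False.
Set A = True.
Set R = True.
All clauses satisfied.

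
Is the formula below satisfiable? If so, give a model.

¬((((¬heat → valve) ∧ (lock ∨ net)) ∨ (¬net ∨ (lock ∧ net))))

net=T, lock=F, heat=F, valve=F

  ¬((((¬heat → valve) ∧ (lock ∨ net)) ∨ (¬net ∨ (lock ∧ net)))) = True
    ((¬heat → valve) ∧ (lock ∨ net)) ∨ (¬net ∨ (lock ∧ net)) = False
      (¬heat → valve) ∧ (lock ∨ net) = False
        ¬heat → valve = False
          ¬heat = True
        lock ∨ net = True
      ¬net ∨ (lock ∧ net) = False
        ¬net = False
        lock ∧ net = False
The formula evaluates to True.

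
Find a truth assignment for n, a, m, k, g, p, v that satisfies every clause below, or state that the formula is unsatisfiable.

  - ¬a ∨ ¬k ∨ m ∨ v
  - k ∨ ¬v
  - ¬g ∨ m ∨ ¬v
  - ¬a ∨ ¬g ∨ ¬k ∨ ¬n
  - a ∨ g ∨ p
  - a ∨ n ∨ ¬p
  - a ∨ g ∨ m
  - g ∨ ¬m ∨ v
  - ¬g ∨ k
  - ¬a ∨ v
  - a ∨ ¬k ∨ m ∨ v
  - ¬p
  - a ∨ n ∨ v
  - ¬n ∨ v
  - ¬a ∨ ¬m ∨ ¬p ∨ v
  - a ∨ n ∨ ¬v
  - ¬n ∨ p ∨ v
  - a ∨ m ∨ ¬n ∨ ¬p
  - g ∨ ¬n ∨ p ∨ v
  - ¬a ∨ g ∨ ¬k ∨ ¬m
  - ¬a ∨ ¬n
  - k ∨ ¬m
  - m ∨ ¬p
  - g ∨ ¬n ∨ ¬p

n=F, a=T, m=F, k=T, g=F, p=F, v=T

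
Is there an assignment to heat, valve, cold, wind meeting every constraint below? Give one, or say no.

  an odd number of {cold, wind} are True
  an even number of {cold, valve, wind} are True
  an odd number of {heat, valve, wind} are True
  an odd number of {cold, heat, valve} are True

No satisfying assignment exists.

Adding constraints 1, 3, 4 mod 2: every variable appears an even number of times on the left, so the left side is 0.
But the right sides sum to 1 (mod 2). 0 ≠ 1 — the system is inconsistent.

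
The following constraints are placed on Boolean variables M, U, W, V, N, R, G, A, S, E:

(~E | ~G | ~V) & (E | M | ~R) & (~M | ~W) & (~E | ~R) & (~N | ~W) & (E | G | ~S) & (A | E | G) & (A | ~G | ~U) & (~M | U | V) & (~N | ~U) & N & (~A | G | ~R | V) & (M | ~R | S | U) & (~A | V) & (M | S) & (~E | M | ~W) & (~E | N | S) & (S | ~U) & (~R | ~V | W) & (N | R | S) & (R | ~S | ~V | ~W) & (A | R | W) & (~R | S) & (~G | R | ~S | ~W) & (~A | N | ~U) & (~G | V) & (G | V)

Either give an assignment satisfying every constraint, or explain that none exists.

M: False, U: False, W: False, V: True, N: True, R: False, G: True, A: True, S: True, E: False

Unit clause (N) forces N = True.
In (~N | ~W) only ~W is left, so W = False.
In (~N | ~U) only ~U is left, so U = False.
Set M = False.
  then (M | S) forces S = True.
Try V = False:
  (~A | V) forces A = False.
  (A | R | W) forces R = True.
  (E | M | ~R) forces E = True.
  clause (~E | ~R) is falsified — backtrack.
So V = True.
  then (~R | ~V | W) forces R = False.
  then (A | R | W) forces A = True.
Set G = True.
  then (~E | ~G | ~V) forces E = False.
All clauses satisfied.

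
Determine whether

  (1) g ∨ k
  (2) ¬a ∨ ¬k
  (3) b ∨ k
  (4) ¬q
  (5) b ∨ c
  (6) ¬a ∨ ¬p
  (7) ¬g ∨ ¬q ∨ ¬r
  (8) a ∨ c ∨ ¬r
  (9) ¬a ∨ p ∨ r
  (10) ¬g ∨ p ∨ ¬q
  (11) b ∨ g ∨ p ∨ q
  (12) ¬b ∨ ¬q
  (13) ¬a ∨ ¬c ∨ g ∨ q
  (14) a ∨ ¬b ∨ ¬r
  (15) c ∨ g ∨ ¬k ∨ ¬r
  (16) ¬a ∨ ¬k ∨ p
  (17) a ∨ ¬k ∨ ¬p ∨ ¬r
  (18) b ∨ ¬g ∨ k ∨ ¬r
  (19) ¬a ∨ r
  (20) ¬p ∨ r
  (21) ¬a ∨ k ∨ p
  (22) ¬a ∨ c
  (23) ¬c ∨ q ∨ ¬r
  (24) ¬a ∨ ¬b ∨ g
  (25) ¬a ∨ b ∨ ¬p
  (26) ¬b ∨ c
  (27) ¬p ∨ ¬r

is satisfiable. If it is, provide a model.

k = True, c = True, b = False, r = False, g = True, a = False, q = False, p = False

Unit clause (¬q) forces q = False.
Set k = True.
  then (¬a ∨ ¬k) forces a = False.
Try c = False:
  (b ∨ c) forces b = True.
  clause (¬b ∨ c) is falsified — backtrack.
So c = True.
  then (¬c ∨ q ∨ ¬r) forces r = False.
  then (¬p ∨ r) forces p = False.
Set b = False.
  then (b ∨ g ∨ p ∨ q) forces g = True.
All clauses satisfied.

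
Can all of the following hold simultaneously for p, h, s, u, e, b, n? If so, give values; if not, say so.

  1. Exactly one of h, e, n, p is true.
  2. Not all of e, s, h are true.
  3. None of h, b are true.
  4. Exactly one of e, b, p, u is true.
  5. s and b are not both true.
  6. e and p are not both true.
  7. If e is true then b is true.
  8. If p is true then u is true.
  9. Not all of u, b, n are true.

p=F, h=F, s=T, u=T, e=F, b=F, n=T

  (1) {h, e, n, p}: 1 true — exactly one ✓
  (2) {e, s, h}: 1/3 true — not all ✓
  (3) {h, b}: 0 true — none ✓
  (4) {e, b, p, u}: 1 true — exactly one ✓
  (5) s=T, b=F — not both ✓
  (6) e=F, p=F — not both ✓
  (7) e=F ⇒ b: vacuous ✓
  (8) p=F ⇒ u: vacuous ✓
  (9) {u, b, n}: 2/3 true — not all ✓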